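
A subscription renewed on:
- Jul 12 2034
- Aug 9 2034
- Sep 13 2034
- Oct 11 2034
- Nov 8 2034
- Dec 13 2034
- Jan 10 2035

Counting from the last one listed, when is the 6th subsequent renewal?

All dates are Wednesdays, 28, 35, 28, 28, 35, 28 days apart.
Specifically, the 2nd Wednesday of each month.
February 2035 — 2nd Wednesday is Feb 14 2035.
2nd Wednesday of March 2035: Mar 14 2035.
April 2035 — 2nd Wednesday is Apr 11 2035.
May 2035 — 2nd Wednesday is May 9 2035.
June 2035 — 2nd Wednesday is Jun 13 2035.
2nd Wednesday of July 2035: Jul 11 2035.

Jul 11 2035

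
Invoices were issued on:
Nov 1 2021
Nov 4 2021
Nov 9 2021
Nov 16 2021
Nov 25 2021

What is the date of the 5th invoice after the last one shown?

Feb 8 2022

Gaps: 3, 5, 7, 9 days — each gap is 2 larger than the previous one.
Next gap: 11 days. Nov 25 2021 + 11 days = Dec 6 2021.
Next gap: 13 days. Dec 6 2021 + 13 days = Dec 19 2021.
Next gap: 15 days. Dec 19 2021 + 15 days = Jan 3 2022.
Next gap: 17 days. Jan 3 2022 + 17 days = Jan 20 2022.
Next gap: 19 days. Jan 20 2022 + 19 days = Feb 8 2022.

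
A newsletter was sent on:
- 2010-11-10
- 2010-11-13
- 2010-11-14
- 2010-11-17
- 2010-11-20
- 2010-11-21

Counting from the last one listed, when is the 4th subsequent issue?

The gap pattern 3, 1, 3, 3, 1 repeats every 3 events.
These are the Wednesdays, Saturdays and Sundays of each week.
Next Wednesday: 2010-11-24.
Next Saturday: 2010-11-27.
Next Sunday: 2010-11-28.
The following Wednesday is 2010-12-01.

2010-12-01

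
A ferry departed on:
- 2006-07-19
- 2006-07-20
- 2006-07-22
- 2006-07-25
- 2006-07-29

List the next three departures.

2006-08-03, 2006-08-09, 2006-08-16

Gaps: 1, 2, 3, 4 days — each gap is 1 larger than the previous one.
Next gap: 5 days. 2006-07-29 + 5 days = 2006-08-03.
Next gap: 6 days. 2006-08-03 + 6 days = 2006-08-09.
Next gap: 7 days. 2006-08-09 + 7 days = 2006-08-16.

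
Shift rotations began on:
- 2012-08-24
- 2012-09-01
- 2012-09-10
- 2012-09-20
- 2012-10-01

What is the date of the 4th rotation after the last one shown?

2012-11-24

Intervals are 8, 9, 10, 11 days — an arithmetic progression with common difference 1.
Next gap: 12 days. 2012-10-01 + 12 days = 2012-10-13.
Next gap: 13 days. 2012-10-13 + 13 days = 2012-10-26.
Next gap: 14 days. 2012-10-26 + 14 days = 2012-11-09.
Next gap: 15 days. 2012-11-09 + 15 days = 2012-11-24.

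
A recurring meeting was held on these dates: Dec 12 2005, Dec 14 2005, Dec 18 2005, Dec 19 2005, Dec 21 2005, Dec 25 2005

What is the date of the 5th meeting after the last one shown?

Gaps: 2, 4, 1, 2, 4 days — not constant, but cyclic with period 3.
The events fall on every Monday, Wednesday and Sunday.
The following Monday is Dec 26 2005.
The following Wednesday is Dec 28 2005.
The following Sunday is Jan 1 2006.
The following Monday is Jan 2 2006.
The following Wednesday is Jan 4 2006.

Jan 4 2006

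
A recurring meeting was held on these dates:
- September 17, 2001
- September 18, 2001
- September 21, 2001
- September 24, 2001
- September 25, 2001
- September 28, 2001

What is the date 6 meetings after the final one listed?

October 12, 2001

Every event lands on a Monday or Tuesday or Friday (gaps cycle 1, 3, 3, 1, 3).
So the schedule is: every Monday, Tuesday and Friday.
Next Monday: October 1, 2001.
The following Tuesday is October 2, 2001.
Next Friday: October 5, 2001.
Next Monday: October 8, 2001.
The following Tuesday is October 9, 2001.
The following Friday is October 12, 2001.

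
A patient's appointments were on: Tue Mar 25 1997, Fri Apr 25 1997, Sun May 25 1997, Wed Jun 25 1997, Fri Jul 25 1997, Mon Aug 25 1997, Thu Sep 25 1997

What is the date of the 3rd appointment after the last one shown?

Thu Dec 25 1997

Gaps: 31, 30, 31, 30, 31, 31 days — not constant. Every event is on the 25th of the month.
Pattern: the 25th of each month.
Next: October 1997 → Sat Oct 25 1997.
November 1997: Tue Nov 25 1997.
December 1997: Thu Dec 25 1997.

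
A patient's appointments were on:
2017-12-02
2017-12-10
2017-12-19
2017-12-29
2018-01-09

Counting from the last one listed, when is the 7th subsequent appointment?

2018-04-24

Gaps: 8, 9, 10, 11 days — each gap is 1 larger than the previous one.
Next gap: 12 days. 2018-01-09 + 12 days = 2018-01-21.
Next gap: 13 days. 2018-01-21 + 13 days = 2018-02-03.
Next gap: 14 days. 2018-02-03 + 14 days = 2018-02-17.
Next gap: 15 days. 2018-02-17 + 15 days = 2018-03-04.
Next gap: 16 days. 2018-03-04 + 16 days = 2018-03-20.
Next gap: 17 days. 2018-03-20 + 17 days = 2018-04-06.
Next gap: 18 days. 2018-04-06 + 18 days = 2018-04-24.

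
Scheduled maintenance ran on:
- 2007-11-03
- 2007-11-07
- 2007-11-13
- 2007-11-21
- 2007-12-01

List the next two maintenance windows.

2007-12-13, 2007-12-27

The spacing grows by 2 each time: 4, 6, 8, 10 days.
Next gap: 12 days. 2007-12-01 + 12 days = 2007-12-13.
Next gap: 14 days. 2007-12-13 + 14 days = 2007-12-27.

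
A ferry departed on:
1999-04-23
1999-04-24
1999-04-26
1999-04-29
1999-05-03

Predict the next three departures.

The spacing grows by 1 each time: 1, 2, 3, 4 days.
Next gap: 5 days. 1999-05-03 + 5 days = 1999-05-08.
Next gap: 6 days. 1999-05-08 + 6 days = 1999-05-14.
Next gap: 7 days. 1999-05-14 + 7 days = 1999-05-21.

1999-05-08, 1999-05-14, 1999-05-21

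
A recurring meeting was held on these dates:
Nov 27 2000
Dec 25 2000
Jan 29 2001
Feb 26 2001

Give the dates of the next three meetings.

Mar 26 2001, Apr 30 2001, May 28 2001

All Mondays; the gaps (28, 35, 28) vary with month length.
This is the last Monday of each month.
Last Monday of March 2001: Mar 26 2001.
April 2001 ends with Monday Apr 30 2001.
Last Monday of May 2001: May 28 2001.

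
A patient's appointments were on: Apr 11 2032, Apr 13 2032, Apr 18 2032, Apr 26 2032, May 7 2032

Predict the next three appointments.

May 21 2032, Jun 7 2032, Jun 27 2032

Gaps: 2, 5, 8, 11 days — each gap is 3 larger than the previous one.
Next gap: 14 days. May 7 2032 + 14 days = May 21 2032.
Next gap: 17 days. May 21 2032 + 17 days = Jun 7 2032.
Next gap: 20 days. Jun 7 2032 + 20 days = Jun 27 2032.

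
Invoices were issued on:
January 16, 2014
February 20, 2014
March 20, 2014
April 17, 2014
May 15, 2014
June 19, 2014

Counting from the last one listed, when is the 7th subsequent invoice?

All dates are Thursdays, 35, 28, 28, 28, 35 days apart.
Specifically, the 3rd Thursday of each month.
July 2014 — 3rd Thursday is July 17, 2014.
3rd Thursday of August 2014: August 21, 2014.
September 2014 — 3rd Thursday is September 18, 2014.
October 2014 — 3rd Thursday is October 16, 2014.
November 2014 — 3rd Thursday is November 20, 2014.
3rd Thursday of December 2014: December 18, 2014.
3rd Thursday of January 2015: January 15, 2015.

January 15, 2015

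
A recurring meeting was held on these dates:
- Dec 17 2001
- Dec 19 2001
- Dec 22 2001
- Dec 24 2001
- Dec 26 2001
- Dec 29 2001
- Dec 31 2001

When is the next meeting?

Jan 2 2002

Every event lands on a Monday or Wednesday or Saturday (gaps cycle 2, 3, 2, 2, 3, 2).
So the schedule is: every Monday, Wednesday and Saturday.
The following Wednesday is Jan 2 2002.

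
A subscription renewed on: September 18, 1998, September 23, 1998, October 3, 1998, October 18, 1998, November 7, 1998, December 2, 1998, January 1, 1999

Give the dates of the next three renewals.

February 5, 1999; March 17, 1999; May 1, 1999

The spacing grows by 5 each time: 5, 10, 15, 20, 25, 30 days.
Next gap: 35 days. January 1, 1999 + 35 days = February 5, 1999.
Next gap: 40 days. February 5, 1999 + 40 days = March 17, 1999.
Next gap: 45 days. March 17, 1999 + 45 days = May 1, 1999.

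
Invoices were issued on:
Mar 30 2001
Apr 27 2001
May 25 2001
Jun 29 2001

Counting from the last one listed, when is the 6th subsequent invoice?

All Fridays; the gaps (28, 28, 35) vary with month length.
This is the last Friday of each month.
Last Friday of July 2001: Jul 27 2001.
August 2001 ends with Friday Aug 31 2001.
Last Friday of September 2001: Sep 28 2001.
Last Friday of October 2001: Oct 26 2001.
Last Friday of November 2001: Nov 30 2001.
Last Friday of December 2001: Dec 28 2001.

Dec 28 2001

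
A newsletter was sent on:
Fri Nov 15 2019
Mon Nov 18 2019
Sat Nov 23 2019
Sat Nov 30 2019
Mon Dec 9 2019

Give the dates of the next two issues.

Fri Dec 20 2019, Thu Jan 2 2020

Gaps: 3, 5, 7, 9 days — each gap is 2 larger than the previous one.
Next gap: 11 days. Mon Dec 9 2019 + 11 days = Fri Dec 20 2019.
Next gap: 13 days. Fri Dec 20 2019 + 13 days = Thu Jan 2 2020.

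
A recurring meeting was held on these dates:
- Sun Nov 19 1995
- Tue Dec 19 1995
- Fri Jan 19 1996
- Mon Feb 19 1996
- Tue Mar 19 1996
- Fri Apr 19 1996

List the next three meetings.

Gaps: 30, 31, 31, 29, 31 days — not constant. Every event is on the 19th of the month.
Pattern: the 19th of each month.
May 1996: Sun May 19 1996.
June 1996: Wed Jun 19 1996.
July 1996: Fri Jul 19 1996.

Sun May 19 1996, Wed Jun 19 1996, Fri Jul 19 1996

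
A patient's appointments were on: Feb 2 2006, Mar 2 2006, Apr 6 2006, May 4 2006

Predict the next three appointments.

These are Thursdays at 28- or 35-day spacing (28, 35, 28).
The pattern: 1st Thursday of the month.
June 2006 — 1st Thursday is Jun 1 2006.
July 2006 — 1st Thursday is Jul 6 2006.
August 2006 — 1st Thursday is Aug 3 2006.

Jun 1 2006, Jul 6 2006, Aug 3 2006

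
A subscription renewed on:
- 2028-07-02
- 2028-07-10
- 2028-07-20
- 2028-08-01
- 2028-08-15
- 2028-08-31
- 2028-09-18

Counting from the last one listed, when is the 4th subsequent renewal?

Intervals are 8, 10, 12, 14, 16, 18 days — an arithmetic progression with common difference 2.
Next gap: 20 days. 2028-09-18 + 20 days = 2028-10-08.
Next gap: 22 days. 2028-10-08 + 22 days = 2028-10-30.
Next gap: 24 days. 2028-10-30 + 24 days = 2028-11-23.
Next gap: 26 days. 2028-11-23 + 26 days = 2028-12-19.

2028-12-19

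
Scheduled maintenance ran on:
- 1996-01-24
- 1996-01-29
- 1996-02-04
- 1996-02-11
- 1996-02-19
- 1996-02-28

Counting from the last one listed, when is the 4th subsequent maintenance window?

The spacing grows by 1 each time: 5, 6, 7, 8, 9 days.
Next gap: 10 days. 1996-02-28 + 10 days = 1996-03-09.
Next gap: 11 days. 1996-03-09 + 11 days = 1996-03-20.
Next gap: 12 days. 1996-03-20 + 12 days = 1996-04-01.
Next gap: 13 days. 1996-04-01 + 13 days = 1996-04-14.

1996-04-14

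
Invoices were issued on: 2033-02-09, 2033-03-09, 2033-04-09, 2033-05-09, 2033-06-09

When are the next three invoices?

Each date is the 9th; the gaps (28, 31, 30, 31) track the month lengths.
The rule is the 9th of each month.
July 2033: 2033-07-09.
Next: August 2033 → 2033-08-09.
September 2033: 2033-09-09.

2033-07-09, 2033-08-09, 2033-09-09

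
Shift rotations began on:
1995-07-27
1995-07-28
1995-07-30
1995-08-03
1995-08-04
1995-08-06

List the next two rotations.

Every event lands on a Thursday or Friday or Sunday (gaps cycle 1, 2, 4, 1, 2).
So the schedule is: every Thursday, Friday and Sunday.
Next Thursday: 1995-08-10.
Next Friday: 1995-08-11.

1995-08-10, 1995-08-11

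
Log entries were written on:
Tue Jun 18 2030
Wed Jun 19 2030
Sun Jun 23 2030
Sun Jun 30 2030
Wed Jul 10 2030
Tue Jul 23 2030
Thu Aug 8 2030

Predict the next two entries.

Tue Aug 27 2030, Wed Sep 18 2030

Gaps: 1, 4, 7, 10, 13, 16 days — each gap is 3 larger than the previous one.
Next gap: 19 days. Thu Aug 8 2030 + 19 days = Tue Aug 27 2030.
Next gap: 22 days. Tue Aug 27 2030 + 22 days = Wed Sep 18 2030.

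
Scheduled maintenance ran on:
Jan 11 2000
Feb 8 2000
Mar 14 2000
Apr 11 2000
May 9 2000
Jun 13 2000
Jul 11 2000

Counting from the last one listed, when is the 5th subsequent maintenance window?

Dec 12 2000

All dates are Tuesdays, 28, 35, 28, 28, 35, 28 days apart.
Specifically, the 2nd Tuesday of each month.
August 2000 — 2nd Tuesday is Aug 8 2000.
September 2000 — 2nd Tuesday is Sep 12 2000.
2nd Tuesday of October 2000: Oct 10 2000.
November 2000 — 2nd Tuesday is Nov 14 2000.
December 2000 — 2nd Tuesday is Dec 12 2000.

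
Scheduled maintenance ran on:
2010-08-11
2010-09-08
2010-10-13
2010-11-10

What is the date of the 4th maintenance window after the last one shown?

2011-03-09

Gaps: 28, 35, 28 days — a mix of 28 and 35. Every date is a Wednesday.
Each is the 2nd Wednesday of its month.
2nd Wednesday of December 2010: 2010-12-08.
2nd Wednesday of January 2011: 2011-01-12.
February 2011 — 2nd Wednesday is 2011-02-09.
March 2011 — 2nd Wednesday is 2011-03-09.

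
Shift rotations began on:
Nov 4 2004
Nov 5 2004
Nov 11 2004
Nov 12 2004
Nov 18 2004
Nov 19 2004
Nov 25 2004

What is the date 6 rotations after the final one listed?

Dec 16 2004

Gaps: 1, 6, 1, 6, 1, 6 days — not constant, but cyclic with period 2.
The events fall on every Thursday and Friday.
The following Friday is Nov 26 2004.
The following Thursday is Dec 2 2004.
Next Friday: Dec 3 2004.
Next Thursday: Dec 9 2004.
Next Friday: Dec 10 2004.
The following Thursday is Dec 16 2004.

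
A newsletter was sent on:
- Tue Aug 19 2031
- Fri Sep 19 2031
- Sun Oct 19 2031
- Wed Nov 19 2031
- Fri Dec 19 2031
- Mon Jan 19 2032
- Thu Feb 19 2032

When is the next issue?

Fri Mar 19 2032

Each date is the 19th; the gaps (31, 30, 31, 30, 31, 31) track the month lengths.
The rule is the 19th of each month.
March 2032: Fri Mar 19 2032.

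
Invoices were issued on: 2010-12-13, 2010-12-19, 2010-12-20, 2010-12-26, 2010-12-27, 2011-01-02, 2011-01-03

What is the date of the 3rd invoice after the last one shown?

2011-01-16

The gap pattern 6, 1, 6, 1, 6, 1 repeats every 2 events.
These are the Mondays and Sundays of each week.
Next Sunday: 2011-01-09.
The following Monday is 2011-01-10.
The following Sunday is 2011-01-16.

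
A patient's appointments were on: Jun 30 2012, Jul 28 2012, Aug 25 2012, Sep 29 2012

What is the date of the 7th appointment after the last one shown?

All Saturdays; the gaps (28, 28, 35) vary with month length.
This is the last Saturday of each month.
October 2012 ends with Saturday Oct 27 2012.
Last Saturday of November 2012: Nov 24 2012.
December 2012 ends with Saturday Dec 29 2012.
Last Saturday of January 2013: Jan 26 2013.
Last Saturday of February 2013: Feb 23 2013.
Last Saturday of March 2013: Mar 30 2013.
Last Saturday of April 2013: Apr 27 2013.

Apr 27 2013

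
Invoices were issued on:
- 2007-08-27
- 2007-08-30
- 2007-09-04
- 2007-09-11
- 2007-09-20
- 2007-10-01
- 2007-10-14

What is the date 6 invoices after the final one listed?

2008-02-11

Gaps: 3, 5, 7, 9, 11, 13 days — each gap is 2 larger than the previous one.
Next gap: 15 days. 2007-10-14 + 15 days = 2007-10-29.
Next gap: 17 days. 2007-10-29 + 17 days = 2007-11-15.
Next gap: 19 days. 2007-11-15 + 19 days = 2007-12-04.
Next gap: 21 days. 2007-12-04 + 21 days = 2007-12-25.
Next gap: 23 days. 2007-12-25 + 23 days = 2008-01-17.
Next gap: 25 days. 2008-01-17 + 25 days = 2008-02-11.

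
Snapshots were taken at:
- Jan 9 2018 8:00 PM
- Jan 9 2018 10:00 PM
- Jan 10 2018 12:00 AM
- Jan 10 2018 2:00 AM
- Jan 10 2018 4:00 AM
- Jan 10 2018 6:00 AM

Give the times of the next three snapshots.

Gaps: 2, 2, 2, 2, 2 hours — each event is 2 hours after the previous one.
Jan 10 2018 6:00 AM + 2 h = Jan 10 2018 8:00 AM.
Jan 10 2018 8:00 AM + 2 h = Jan 10 2018 10:00 AM.
Jan 10 2018 10:00 AM + 2 h = Jan 10 2018 12:00 PM.

Jan 10 2018 8:00 AM, Jan 10 2018 10:00 AM, Jan 10 2018 12:00 PM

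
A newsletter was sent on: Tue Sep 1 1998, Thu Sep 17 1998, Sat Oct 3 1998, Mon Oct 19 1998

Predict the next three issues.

Wed Nov 4 1998, Fri Nov 20 1998, Sun Dec 6 1998

Gaps between consecutive events: 16, 16, 16 days — a constant 16-day interval.
Mon Oct 19 1998 + 16 days = Wed Nov 4 1998.
Wed Nov 4 1998 + 16 days = Fri Nov 20 1998.
Fri Nov 20 1998 + 16 days = Sun Dec 6 1998.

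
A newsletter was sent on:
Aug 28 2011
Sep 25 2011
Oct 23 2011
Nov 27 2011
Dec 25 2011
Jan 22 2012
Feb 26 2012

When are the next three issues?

Gaps: 28, 28, 35, 28, 28, 35 days — a mix of 28 and 35. Every date is a Sunday.
Each is the 4th Sunday of its month.
March 2012 — 4th Sunday is Mar 25 2012.
4th Sunday of April 2012: Apr 22 2012.
4th Sunday of May 2012: May 27 2012.

Mar 25 2012, Apr 22 2012, May 27 2012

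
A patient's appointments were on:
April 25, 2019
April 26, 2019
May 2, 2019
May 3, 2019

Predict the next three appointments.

May 9, 2019; May 10, 2019; May 16, 2019

Gaps: 1, 6, 1 days — not constant, but cyclic with period 2.
The events fall on every Thursday and Friday.
The following Thursday is May 9, 2019.
The following Friday is May 10, 2019.
Next Thursday: May 16, 2019.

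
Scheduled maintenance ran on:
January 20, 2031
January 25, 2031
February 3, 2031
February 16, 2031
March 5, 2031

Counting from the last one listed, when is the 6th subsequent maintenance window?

The spacing grows by 4 each time: 5, 9, 13, 17 days.
Next gap: 21 days. March 5, 2031 + 21 days = March 26, 2031.
Next gap: 25 days. March 26, 2031 + 25 days = April 20, 2031.
Next gap: 29 days. April 20, 2031 + 29 days = May 19, 2031.
Next gap: 33 days. May 19, 2031 + 33 days = June 21, 2031.
Next gap: 37 days. June 21, 2031 + 37 days = July 28, 2031.
Next gap: 41 days. July 28, 2031 + 41 days = September 7, 2031.

September 7, 2031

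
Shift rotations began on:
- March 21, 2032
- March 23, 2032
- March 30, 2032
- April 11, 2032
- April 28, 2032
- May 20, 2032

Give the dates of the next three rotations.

Gaps: 2, 7, 12, 17, 22 days — each gap is 5 larger than the previous one.
Next gap: 27 days. May 20, 2032 + 27 days = June 16, 2032.
Next gap: 32 days. June 16, 2032 + 32 days = July 18, 2032.
Next gap: 37 days. July 18, 2032 + 37 days = August 24, 2032.

June 16, 2032; July 18, 2032; August 24, 2032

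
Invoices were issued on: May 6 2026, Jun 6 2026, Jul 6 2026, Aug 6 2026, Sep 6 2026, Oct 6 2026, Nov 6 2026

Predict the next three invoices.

Each date is the 6th; the gaps (31, 30, 31, 31, 30, 31) track the month lengths.
The rule is the 6th of each month.
Next: December 2026 → Dec 6 2026.
Next: January 2027 → Jan 6 2027.
Next: February 2027 → Feb 6 2027.

Dec 6 2026, Jan 6 2027, Feb 6 2027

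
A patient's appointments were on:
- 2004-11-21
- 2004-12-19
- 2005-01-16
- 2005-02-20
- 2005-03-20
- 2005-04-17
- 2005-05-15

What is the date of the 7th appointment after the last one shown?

These are Sundays at 28- or 35-day spacing (28, 28, 35, 28, 28, 28).
The pattern: 3rd Sunday of the month.
June 2005 — 3rd Sunday is 2005-06-19.
3rd Sunday of July 2005: 2005-07-17.
August 2005 — 3rd Sunday is 2005-08-21.
3rd Sunday of September 2005: 2005-09-18.
October 2005 — 3rd Sunday is 2005-10-16.
3rd Sunday of November 2005: 2005-11-20.
December 2005 — 3rd Sunday is 2005-12-18.

2005-12-18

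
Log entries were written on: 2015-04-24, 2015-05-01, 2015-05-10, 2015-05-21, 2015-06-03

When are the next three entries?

2015-06-18, 2015-07-05, 2015-07-24

The spacing grows by 2 each time: 7, 9, 11, 13 days.
Next gap: 15 days. 2015-06-03 + 15 days = 2015-06-18.
Next gap: 17 days. 2015-06-18 + 17 days = 2015-07-05.
Next gap: 19 days. 2015-07-05 + 19 days = 2015-07-24.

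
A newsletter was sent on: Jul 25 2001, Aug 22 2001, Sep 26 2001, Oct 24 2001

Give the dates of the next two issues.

Gaps: 28, 35, 28 days — a mix of 28 and 35. Every date is a Wednesday.
Each is the 4th Wednesday of its month.
4th Wednesday of November 2001: Nov 28 2001.
4th Wednesday of December 2001: Dec 26 2001.

Nov 28 2001, Dec 26 2001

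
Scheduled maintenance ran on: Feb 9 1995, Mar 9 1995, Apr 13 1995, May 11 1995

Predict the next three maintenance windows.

Jun 8 1995, Jul 13 1995, Aug 10 1995

These are Thursdays at 28- or 35-day spacing (28, 35, 28).
The pattern: 2nd Thursday of the month.
2nd Thursday of June 1995: Jun 8 1995.
2nd Thursday of July 1995: Jul 13 1995.
2nd Thursday of August 1995: Aug 10 1995.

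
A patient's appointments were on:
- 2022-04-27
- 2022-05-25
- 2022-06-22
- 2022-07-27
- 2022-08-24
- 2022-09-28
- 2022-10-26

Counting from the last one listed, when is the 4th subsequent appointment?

All dates are Wednesdays, 28, 28, 35, 28, 35, 28 days apart.
Specifically, the 4th Wednesday of each month.
November 2022 — 4th Wednesday is 2022-11-23.
4th Wednesday of December 2022: 2022-12-28.
4th Wednesday of January 2023: 2023-01-25.
February 2023 — 4th Wednesday is 2023-02-22.

2023-02-22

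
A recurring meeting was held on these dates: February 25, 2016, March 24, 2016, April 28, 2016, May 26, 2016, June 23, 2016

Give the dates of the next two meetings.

July 28, 2016; August 25, 2016

Gaps: 28, 35, 28, 28 days — a mix of 28 and 35. Every date is a Thursday.
Each is the 4th Thursday of its month.
July 2016 — 4th Thursday is July 28, 2016.
4th Thursday of August 2016: August 25, 2016.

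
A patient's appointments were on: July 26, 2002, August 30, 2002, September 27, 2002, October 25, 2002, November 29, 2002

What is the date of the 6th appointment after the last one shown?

All Fridays; the gaps (35, 28, 28, 35) vary with month length.
This is the last Friday of each month.
Last Friday of December 2002: December 27, 2002.
January 2003 ends with Friday January 31, 2003.
February 2003 ends with Friday February 28, 2003.
Last Friday of March 2003: March 28, 2003.
Last Friday of April 2003: April 25, 2003.
Last Friday of May 2003: May 30, 2003.

May 30, 2003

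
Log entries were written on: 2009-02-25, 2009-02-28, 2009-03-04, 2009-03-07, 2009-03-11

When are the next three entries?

2009-03-14, 2009-03-18, 2009-03-21

Gaps: 3, 4, 3, 4 days — not constant, but cyclic with period 2.
The events fall on every Wednesday and Saturday.
Next Saturday: 2009-03-14.
Next Wednesday: 2009-03-18.
Next Saturday: 2009-03-21.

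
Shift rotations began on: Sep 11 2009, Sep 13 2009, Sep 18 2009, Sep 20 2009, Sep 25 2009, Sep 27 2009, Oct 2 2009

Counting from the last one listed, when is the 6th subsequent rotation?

Oct 23 2009

The gap pattern 2, 5, 2, 5, 2, 5 repeats every 2 events.
These are the Fridays and Sundays of each week.
Next Sunday: Oct 4 2009.
Next Friday: Oct 9 2009.
Next Sunday: Oct 11 2009.
The following Friday is Oct 16 2009.
Next Sunday: Oct 18 2009.
The following Friday is Oct 23 2009.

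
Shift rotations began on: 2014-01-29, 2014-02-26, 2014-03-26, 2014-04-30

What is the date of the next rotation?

2014-05-28

All Wednesdays; the gaps (28, 28, 35) vary with month length.
This is the last Wednesday of each month.
Last Wednesday of May 2014: 2014-05-28.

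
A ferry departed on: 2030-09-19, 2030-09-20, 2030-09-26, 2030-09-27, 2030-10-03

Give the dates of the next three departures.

2030-10-04, 2030-10-10, 2030-10-11

Every event lands on a Thursday or Friday (gaps cycle 1, 6, 1, 6).
So the schedule is: every Thursday and Friday.
Next Friday: 2030-10-04.
Next Thursday: 2030-10-10.
Next Friday: 2030-10-11.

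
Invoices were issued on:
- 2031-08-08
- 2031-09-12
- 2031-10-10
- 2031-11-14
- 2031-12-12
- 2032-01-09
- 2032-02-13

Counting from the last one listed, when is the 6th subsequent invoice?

2032-08-13

Gaps: 35, 28, 35, 28, 28, 35 days — a mix of 28 and 35. Every date is a Friday.
Each is the 2nd Friday of its month.
2nd Friday of March 2032: 2032-03-12.
April 2032 — 2nd Friday is 2032-04-09.
May 2032 — 2nd Friday is 2032-05-14.
2nd Friday of June 2032: 2032-06-11.
July 2032 — 2nd Friday is 2032-07-09.
August 2032 — 2nd Friday is 2032-08-13.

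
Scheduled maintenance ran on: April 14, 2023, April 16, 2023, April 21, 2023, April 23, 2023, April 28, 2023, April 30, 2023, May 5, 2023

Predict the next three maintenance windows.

Gaps: 2, 5, 2, 5, 2, 5 days — not constant, but cyclic with period 2.
The events fall on every Friday and Sunday.
The following Sunday is May 7, 2023.
Next Friday: May 12, 2023.
Next Sunday: May 14, 2023.

May 7, 2023; May 12, 2023; May 14, 2023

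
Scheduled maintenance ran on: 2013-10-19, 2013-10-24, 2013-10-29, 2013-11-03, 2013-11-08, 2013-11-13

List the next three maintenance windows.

2013-11-18, 2013-11-23, 2013-11-28

Every event comes 5 days after the last (5, 5, 5, 5, 5).
2013-11-13 + 5 days = 2013-11-18.
2013-11-18 + 5 days = 2013-11-23.
2013-11-23 + 5 days = 2013-11-28.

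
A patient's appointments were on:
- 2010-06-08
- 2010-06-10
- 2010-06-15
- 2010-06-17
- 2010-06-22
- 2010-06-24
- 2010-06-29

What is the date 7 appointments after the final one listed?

Gaps: 2, 5, 2, 5, 2, 5 days — not constant, but cyclic with period 2.
The events fall on every Tuesday and Thursday.
Next Thursday: 2010-07-01.
The following Tuesday is 2010-07-06.
The following Thursday is 2010-07-08.
The following Tuesday is 2010-07-13.
Next Thursday: 2010-07-15.
Next Tuesday: 2010-07-20.
Next Thursday: 2010-07-22.

2010-07-22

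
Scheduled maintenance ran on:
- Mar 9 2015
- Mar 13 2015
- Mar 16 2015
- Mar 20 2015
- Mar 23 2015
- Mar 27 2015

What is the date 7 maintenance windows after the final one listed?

Apr 20 2015

Every event lands on a Monday or Friday (gaps cycle 4, 3, 4, 3, 4).
So the schedule is: every Monday and Friday.
Next Monday: Mar 30 2015.
The following Friday is Apr 3 2015.
The following Monday is Apr 6 2015.
The following Friday is Apr 10 2015.
The following Monday is Apr 13 2015.
Next Friday: Apr 17 2015.
The following Monday is Apr 20 2015.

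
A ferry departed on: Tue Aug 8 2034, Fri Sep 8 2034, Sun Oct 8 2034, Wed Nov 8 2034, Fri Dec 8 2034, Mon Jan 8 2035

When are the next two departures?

Each date is the 8th; the gaps (31, 30, 31, 30, 31) track the month lengths.
The rule is the 8th of each month.
February 2035: Thu Feb 8 2035.
Next: March 2035 → Thu Mar 8 2035.

Thu Feb 8 2035, Thu Mar 8 2035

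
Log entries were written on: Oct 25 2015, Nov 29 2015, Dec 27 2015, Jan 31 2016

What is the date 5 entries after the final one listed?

Jun 26 2016

These are Sundays with 35, 28, 35-day gaps.
Each is the final Sunday of its month — Nov 29 2015 is past the 28th, so '4th Sunday' doesn't fit.
Last Sunday of February 2016: Feb 28 2016.
March 2016 ends with Sunday Mar 27 2016.
April 2016 ends with Sunday Apr 24 2016.
May 2016 ends with Sunday May 29 2016.
June 2016 ends with Sunday Jun 26 2016.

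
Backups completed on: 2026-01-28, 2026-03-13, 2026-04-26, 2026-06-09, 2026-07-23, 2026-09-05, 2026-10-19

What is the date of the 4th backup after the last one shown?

2027-04-13

Every event comes 44 days after the last (44, 44, 44, 44, 44, 44).
2026-10-19 + 44 days = 2026-12-02.
2026-12-02 + 44 days = 2027-01-15.
2027-01-15 + 44 days = 2027-02-28.
2027-02-28 + 44 days = 2027-04-13.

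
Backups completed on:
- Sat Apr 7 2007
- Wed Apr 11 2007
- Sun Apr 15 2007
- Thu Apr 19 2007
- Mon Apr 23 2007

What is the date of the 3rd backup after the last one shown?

Sat May 5 2007

Every event comes 4 days after the last (4, 4, 4, 4).
Mon Apr 23 2007 + 4 days = Fri Apr 27 2007.
Fri Apr 27 2007 + 4 days = Tue May 1 2007.
Tue May 1 2007 + 4 days = Sat May 5 2007.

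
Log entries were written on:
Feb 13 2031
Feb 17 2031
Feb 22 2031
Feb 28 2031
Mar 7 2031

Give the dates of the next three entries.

Mar 15 2031, Mar 24 2031, Apr 3 2031

The spacing grows by 1 each time: 4, 5, 6, 7 days.
Next gap: 8 days. Mar 7 2031 + 8 days = Mar 15 2031.
Next gap: 9 days. Mar 15 2031 + 9 days = Mar 24 2031.
Next gap: 10 days. Mar 24 2031 + 10 days = Apr 3 2031.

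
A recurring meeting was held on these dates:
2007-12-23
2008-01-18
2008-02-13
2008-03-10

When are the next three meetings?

The spacing is 26, 26, 26 days — always 26 days.
2008-03-10 + 26 days = 2008-04-05.
2008-04-05 + 26 days = 2008-05-01.
2008-05-01 + 26 days = 2008-05-27.

2008-04-05, 2008-05-01, 2008-05-27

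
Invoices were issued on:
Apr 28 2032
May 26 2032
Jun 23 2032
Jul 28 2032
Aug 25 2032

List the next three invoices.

These are Wednesdays at 28- or 35-day spacing (28, 28, 35, 28).
The pattern: 4th Wednesday of the month.
September 2032 — 4th Wednesday is Sep 22 2032.
October 2032 — 4th Wednesday is Oct 27 2032.
4th Wednesday of November 2032: Nov 24 2032.

Sep 22 2032, Oct 27 2032, Nov 24 2032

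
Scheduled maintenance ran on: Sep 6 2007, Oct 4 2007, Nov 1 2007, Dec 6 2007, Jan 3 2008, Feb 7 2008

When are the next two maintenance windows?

All dates are Thursdays, 28, 28, 35, 28, 35 days apart.
Specifically, the 1st Thursday of each month.
March 2008 — 1st Thursday is Mar 6 2008.
1st Thursday of April 2008: Apr 3 2008.

Mar 6 2008, Apr 3 2008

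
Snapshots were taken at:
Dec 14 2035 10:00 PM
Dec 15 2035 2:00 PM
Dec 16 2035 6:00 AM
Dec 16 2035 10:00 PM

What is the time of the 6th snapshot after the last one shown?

Spacing: 16, 16, 16 h — constant 16 h.
Dec 16 2035 10:00 PM + 16 h = Dec 17 2035 2:00 PM.
Dec 17 2035 2:00 PM + 16 h = Dec 18 2035 6:00 AM.
Dec 18 2035 6:00 AM + 16 h = Dec 18 2035 10:00 PM.
Dec 18 2035 10:00 PM + 16 h = Dec 19 2035 2:00 PM.
Dec 19 2035 2:00 PM + 16 h = Dec 20 2035 6:00 AM.
Dec 20 2035 6:00 AM + 16 h = Dec 20 2035 10:00 PM.

Dec 20 2035 10:00 PM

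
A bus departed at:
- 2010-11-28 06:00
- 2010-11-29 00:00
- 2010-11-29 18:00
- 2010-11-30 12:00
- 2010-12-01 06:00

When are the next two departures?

Gaps: 18, 18, 18, 18 hours — each event is 18 hours after the previous one.
2010-12-01 06:00 + 18 h = 2010-12-02 00:00.
2010-12-02 00:00 + 18 h = 2010-12-02 18:00.

2010-12-02 00:00, 2010-12-02 18:00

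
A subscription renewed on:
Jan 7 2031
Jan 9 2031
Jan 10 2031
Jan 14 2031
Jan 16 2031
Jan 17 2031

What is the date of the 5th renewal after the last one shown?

Gaps: 2, 1, 4, 2, 1 days — not constant, but cyclic with period 3.
The events fall on every Tuesday, Thursday and Friday.
The following Tuesday is Jan 21 2031.
The following Thursday is Jan 23 2031.
The following Friday is Jan 24 2031.
Next Tuesday: Jan 28 2031.
Next Thursday: Jan 30 2031.

Jan 30 2031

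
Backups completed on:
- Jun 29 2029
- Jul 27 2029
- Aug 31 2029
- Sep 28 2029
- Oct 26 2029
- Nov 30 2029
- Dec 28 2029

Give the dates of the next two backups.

Every date is a Friday; gaps 28, 35, 28, 28, 35, 28 days.
Each is the last Friday of its month (at least one falls on the 29th or later, ruling out '4th Friday').
January 2030 ends with Friday Jan 25 2030.
Last Friday of February 2030: Feb 22 2030.

Jan 25 2030, Feb 22 2030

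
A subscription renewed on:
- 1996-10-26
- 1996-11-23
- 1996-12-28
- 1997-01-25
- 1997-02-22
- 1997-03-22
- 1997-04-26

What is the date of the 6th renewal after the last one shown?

1997-10-25

Gaps: 28, 35, 28, 28, 28, 35 days — a mix of 28 and 35. Every date is a Saturday.
Each is the 4th Saturday of its month.
4th Saturday of May 1997: 1997-05-24.
4th Saturday of June 1997: 1997-06-28.
July 1997 — 4th Saturday is 1997-07-26.
4th Saturday of August 1997: 1997-08-23.
4th Saturday of September 1997: 1997-09-27.
4th Saturday of October 1997: 1997-10-25.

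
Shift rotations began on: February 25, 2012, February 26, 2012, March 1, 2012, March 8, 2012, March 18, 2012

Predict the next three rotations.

Gaps: 1, 4, 7, 10 days — each gap is 3 larger than the previous one.
Next gap: 13 days. March 18, 2012 + 13 days = March 31, 2012.
Next gap: 16 days. March 31, 2012 + 16 days = April 16, 2012.
Next gap: 19 days. April 16, 2012 + 19 days = May 5, 2012.

March 31, 2012; April 16, 2012; May 5, 2012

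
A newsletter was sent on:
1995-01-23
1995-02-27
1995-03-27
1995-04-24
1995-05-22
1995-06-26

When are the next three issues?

1995-07-24, 1995-08-28, 1995-09-25

These are Mondays at 28- or 35-day spacing (35, 28, 28, 28, 35).
The pattern: 4th Monday of the month.
4th Monday of July 1995: 1995-07-24.
August 1995 — 4th Monday is 1995-08-28.
September 1995 — 4th Monday is 1995-09-25.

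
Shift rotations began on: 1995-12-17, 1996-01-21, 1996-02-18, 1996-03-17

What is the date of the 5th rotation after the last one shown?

These are Sundays at 28- or 35-day spacing (35, 28, 28).
The pattern: 3rd Sunday of the month.
April 1996 — 3rd Sunday is 1996-04-21.
3rd Sunday of May 1996: 1996-05-19.
3rd Sunday of June 1996: 1996-06-16.
July 1996 — 3rd Sunday is 1996-07-21.
August 1996 — 3rd Sunday is 1996-08-18.

1996-08-18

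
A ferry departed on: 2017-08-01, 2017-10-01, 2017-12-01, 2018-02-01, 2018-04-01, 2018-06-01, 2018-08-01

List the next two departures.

2018-10-01, 2018-12-01

Gaps: 61, 61, 62, 59, 61, 61 days — not constant. Every event is on the 1st of the month.
Pattern: the 1st of every 2 months.
Next: October 2018 → 2018-10-01.
Next: December 2018 → 2018-12-01.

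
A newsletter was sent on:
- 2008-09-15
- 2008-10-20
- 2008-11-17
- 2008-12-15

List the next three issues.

All dates are Mondays, 35, 28, 28 days apart.
Specifically, the 3rd Monday of each month.
January 2009 — 3rd Monday is 2009-01-19.
February 2009 — 3rd Monday is 2009-02-16.
3rd Monday of March 2009: 2009-03-16.

2009-01-19, 2009-02-16, 2009-03-16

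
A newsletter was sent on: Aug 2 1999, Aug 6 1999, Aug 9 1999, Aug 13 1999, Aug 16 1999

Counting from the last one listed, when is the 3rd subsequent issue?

The gap pattern 4, 3, 4, 3 repeats every 2 events.
These are the Mondays and Fridays of each week.
Next Friday: Aug 20 1999.
Next Monday: Aug 23 1999.
Next Friday: Aug 27 1999.

Aug 27 1999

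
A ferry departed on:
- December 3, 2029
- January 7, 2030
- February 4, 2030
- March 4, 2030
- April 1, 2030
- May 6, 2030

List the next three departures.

These are Mondays at 28- or 35-day spacing (35, 28, 28, 28, 35).
The pattern: 1st Monday of the month.
1st Monday of June 2030: June 3, 2030.
1st Monday of July 2030: July 1, 2030.
1st Monday of August 2030: August 5, 2030.

June 3, 2030; July 1, 2030; August 5, 2030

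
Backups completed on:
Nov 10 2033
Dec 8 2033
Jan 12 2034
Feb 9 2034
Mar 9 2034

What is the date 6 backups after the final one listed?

Gaps: 28, 35, 28, 28 days — a mix of 28 and 35. Every date is a Thursday.
Each is the 2nd Thursday of its month.
2nd Thursday of April 2034: Apr 13 2034.
May 2034 — 2nd Thursday is May 11 2034.
June 2034 — 2nd Thursday is Jun 8 2034.
2nd Thursday of July 2034: Jul 13 2034.
2nd Thursday of August 2034: Aug 10 2034.
2nd Thursday of September 2034: Sep 14 2034.

Sep 14 2034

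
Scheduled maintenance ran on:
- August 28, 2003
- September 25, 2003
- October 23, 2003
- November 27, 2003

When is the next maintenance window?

Gaps: 28, 28, 35 days — a mix of 28 and 35. Every date is a Thursday.
Each is the 4th Thursday of its month.
4th Thursday of December 2003: December 25, 2003.

December 25, 2003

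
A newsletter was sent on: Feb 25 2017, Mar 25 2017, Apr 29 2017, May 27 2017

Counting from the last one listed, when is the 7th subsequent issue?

All Saturdays; the gaps (28, 35, 28) vary with month length.
This is the last Saturday of each month.
June 2017 ends with Saturday Jun 24 2017.
Last Saturday of July 2017: Jul 29 2017.
Last Saturday of August 2017: Aug 26 2017.
September 2017 ends with Saturday Sep 30 2017.
Last Saturday of October 2017: Oct 28 2017.
November 2017 ends with Saturday Nov 25 2017.
Last Saturday of December 2017: Dec 30 2017.

Dec 30 2017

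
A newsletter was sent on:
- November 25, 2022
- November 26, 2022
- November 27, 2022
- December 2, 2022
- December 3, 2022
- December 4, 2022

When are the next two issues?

Every event lands on a Friday or Saturday or Sunday (gaps cycle 1, 1, 5, 1, 1).
So the schedule is: every Friday, Saturday and Sunday.
Next Friday: December 9, 2022.
Next Saturday: December 10, 2022.

December 9, 2022; December 10, 2022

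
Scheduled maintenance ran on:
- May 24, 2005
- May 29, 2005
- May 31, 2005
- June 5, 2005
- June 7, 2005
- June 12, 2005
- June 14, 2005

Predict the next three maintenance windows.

Every event lands on a Tuesday or Sunday (gaps cycle 5, 2, 5, 2, 5, 2).
So the schedule is: every Tuesday and Sunday.
The following Sunday is June 19, 2005.
Next Tuesday: June 21, 2005.
Next Sunday: June 26, 2005.

June 19, 2005; June 21, 2005; June 26, 2005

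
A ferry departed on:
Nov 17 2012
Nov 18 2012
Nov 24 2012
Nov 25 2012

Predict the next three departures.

Dec 1 2012, Dec 2 2012, Dec 8 2012

Gaps: 1, 6, 1 days — not constant, but cyclic with period 2.
The events fall on every Saturday and Sunday.
Next Saturday: Dec 1 2012.
The following Sunday is Dec 2 2012.
Next Saturday: Dec 8 2012.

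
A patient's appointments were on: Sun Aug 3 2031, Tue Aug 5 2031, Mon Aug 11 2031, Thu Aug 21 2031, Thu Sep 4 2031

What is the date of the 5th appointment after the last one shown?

The spacing grows by 4 each time: 2, 6, 10, 14 days.
Next gap: 18 days. Thu Sep 4 2031 + 18 days = Mon Sep 22 2031.
Next gap: 22 days. Mon Sep 22 2031 + 22 days = Tue Oct 14 2031.
Next gap: 26 days. Tue Oct 14 2031 + 26 days = Sun Nov 9 2031.
Next gap: 30 days. Sun Nov 9 2031 + 30 days = Tue Dec 9 2031.
Next gap: 34 days. Tue Dec 9 2031 + 34 days = Mon Jan 12 2032.

Mon Jan 12 2032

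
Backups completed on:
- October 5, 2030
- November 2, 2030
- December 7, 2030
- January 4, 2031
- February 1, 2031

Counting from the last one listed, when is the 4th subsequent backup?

These are Saturdays at 28- or 35-day spacing (28, 35, 28, 28).
The pattern: 1st Saturday of the month.
1st Saturday of March 2031: March 1, 2031.
1st Saturday of April 2031: April 5, 2031.
1st Saturday of May 2031: May 3, 2031.
June 2031 — 1st Saturday is June 7, 2031.

June 7, 2031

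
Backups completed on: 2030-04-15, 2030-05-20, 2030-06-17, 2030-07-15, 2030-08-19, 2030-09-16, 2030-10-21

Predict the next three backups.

2030-11-18, 2030-12-16, 2031-01-20

Gaps: 35, 28, 28, 35, 28, 35 days — a mix of 28 and 35. Every date is a Monday.
Each is the 3rd Monday of its month.
3rd Monday of November 2030: 2030-11-18.
3rd Monday of December 2030: 2030-12-16.
3rd Monday of January 2031: 2031-01-20.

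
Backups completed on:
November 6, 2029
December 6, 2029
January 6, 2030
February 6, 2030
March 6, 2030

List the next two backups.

The day-of-month is always 6 (30, 31, 31, 28 days between events).
So this recurs on the 6th of each month.
April 2030: April 6, 2030.
Next: May 2030 → May 6, 2030.

April 6, 2030; May 6, 2030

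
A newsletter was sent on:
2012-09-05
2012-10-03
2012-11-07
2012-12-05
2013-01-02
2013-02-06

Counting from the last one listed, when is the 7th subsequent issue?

All dates are Wednesdays, 28, 35, 28, 28, 35 days apart.
Specifically, the 1st Wednesday of each month.
March 2013 — 1st Wednesday is 2013-03-06.
1st Wednesday of April 2013: 2013-04-03.
May 2013 — 1st Wednesday is 2013-05-01.
June 2013 — 1st Wednesday is 2013-06-05.
1st Wednesday of July 2013: 2013-07-03.
1st Wednesday of August 2013: 2013-08-07.
September 2013 — 1st Wednesday is 2013-09-04.

2013-09-04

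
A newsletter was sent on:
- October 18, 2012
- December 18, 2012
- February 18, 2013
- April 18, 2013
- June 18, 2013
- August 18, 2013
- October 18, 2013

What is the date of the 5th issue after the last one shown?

August 18, 2014

Gaps: 61, 62, 59, 61, 61, 61 days — not constant. Every event is on the 18th of the month.
Pattern: the 18th of every 2 months.
Next: December 2013 → December 18, 2013.
Next: February 2014 → February 18, 2014.
Next: April 2014 → April 18, 2014.
June 2014: June 18, 2014.
Next: August 2014 → August 18, 2014.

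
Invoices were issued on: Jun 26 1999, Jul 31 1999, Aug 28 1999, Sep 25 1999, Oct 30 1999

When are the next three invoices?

Nov 27 1999, Dec 25 1999, Jan 29 2000

Every date is a Saturday; gaps 35, 28, 28, 35 days.
Each is the last Saturday of its month (at least one falls on the 29th or later, ruling out '4th Saturday').
Last Saturday of November 1999: Nov 27 1999.
Last Saturday of December 1999: Dec 25 1999.
January 2000 ends with Saturday Jan 29 2000.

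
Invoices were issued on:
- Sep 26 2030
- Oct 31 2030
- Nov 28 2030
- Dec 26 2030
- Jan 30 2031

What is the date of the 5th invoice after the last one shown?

Jun 26 2031

Every date is a Thursday; gaps 35, 28, 28, 35 days.
Each is the last Thursday of its month (at least one falls on the 29th or later, ruling out '4th Thursday').
February 2031 ends with Thursday Feb 27 2031.
March 2031 ends with Thursday Mar 27 2031.
April 2031 ends with Thursday Apr 24 2031.
Last Thursday of May 2031: May 29 2031.
June 2031 ends with Thursday Jun 26 2031.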